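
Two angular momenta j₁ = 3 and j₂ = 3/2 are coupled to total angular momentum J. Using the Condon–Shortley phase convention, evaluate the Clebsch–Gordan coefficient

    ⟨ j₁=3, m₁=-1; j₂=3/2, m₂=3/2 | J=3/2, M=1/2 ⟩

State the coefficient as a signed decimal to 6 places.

−√(4/35) = -0.338062

√[4·3!3!0!/7! · 2!4!3!0!2!1!] = √(576/35)
  +(−1)^3/∏(3,0,1,0,2,0)! = -1/12  (running -1/12)
⟨..|..⟩ = √(576/35)·(-1/12) = -0.338062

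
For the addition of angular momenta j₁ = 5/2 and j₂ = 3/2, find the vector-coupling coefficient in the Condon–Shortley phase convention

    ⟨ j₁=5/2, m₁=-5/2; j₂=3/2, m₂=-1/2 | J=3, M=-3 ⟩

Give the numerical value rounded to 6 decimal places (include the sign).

√[7·1!4!2!/8! · 0!5!1!2!0!6!] = √(1440)
  +(−1)^1/∏(1,0,4,0,0,2)! = -1/48  (running -1/48)
⟨..|..⟩ = √(1440)·(-1/48) = -0.790569

-0.790569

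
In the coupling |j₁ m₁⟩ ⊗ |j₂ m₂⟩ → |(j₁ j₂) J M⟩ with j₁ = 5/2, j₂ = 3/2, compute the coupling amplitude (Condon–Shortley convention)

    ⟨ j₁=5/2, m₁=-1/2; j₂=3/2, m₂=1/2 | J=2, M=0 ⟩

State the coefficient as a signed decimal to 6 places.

−√(1/14) ≈ -0.267261

√[5·2!3!1!/7! · 2!3!2!1!2!2!] = √(8/7)
  +(−1)^1/∏(1,1,2,1,1,0)! = -1/2  (running -1/2)
  +(−1)^2/∏(2,0,1,0,2,1)! = 1/4  (running -1/4)
⟨..|..⟩ = √(8/7)·(-1/4) = -0.267261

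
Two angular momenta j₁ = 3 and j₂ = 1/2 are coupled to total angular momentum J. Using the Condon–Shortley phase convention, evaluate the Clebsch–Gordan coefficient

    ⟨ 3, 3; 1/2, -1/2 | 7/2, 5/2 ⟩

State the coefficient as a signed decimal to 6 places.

+0.377964  (= +√(1/7))

triangle: 0!·6!·1!/8! = 720/40320
(j±m)!: 6!·0!·0!·1!·6!·1! = 518400
prefactor² = (2J+1)·Δ·N² = 518400/7
  k=0: +1/(0!·0!·0!·0!·6!·1!) = 1/720
Σ = 1/720  ⇒  CG² = 518400/7·1/720² = 1/7
CG = +√(1/7) = +0.377964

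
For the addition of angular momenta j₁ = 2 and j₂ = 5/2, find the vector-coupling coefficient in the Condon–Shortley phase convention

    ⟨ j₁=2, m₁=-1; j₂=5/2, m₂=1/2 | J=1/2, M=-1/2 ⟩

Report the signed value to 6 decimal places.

triangle: 4!×0!×1!/6! = 24/720
(j±m)!: 1!×3!×3!×2!×0!×1! = 72
prefactor² = (2J+1)×Δ×N² = 24/5
  k=3: −1/(3!×1!×0!×0!×0!×1!) = -1/6
Σ = -1/6  ⇒  CG² = 24/5×(-1/6)² = 2/15
CG = −√(2/15) = -0.365148

-0.365148  (= −√(2/15))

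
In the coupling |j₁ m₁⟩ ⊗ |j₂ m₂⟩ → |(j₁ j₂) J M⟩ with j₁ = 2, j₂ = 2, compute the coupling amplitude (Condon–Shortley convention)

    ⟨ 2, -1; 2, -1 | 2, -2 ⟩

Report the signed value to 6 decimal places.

j₁+j₂−J=2  J+j₁−j₂=2  J−j₁+j₂=2  j₁+j₂+J+1=7
(j₁±m₁, j₂±m₂, J±M) = (1,3,1,3,0,4)
P² = 48/7
sum k=1..1:
  [1] −1/4 = -1/4
S = -1/4
C² = P²·S² = 3/7 ; C = -0.654654

−√(3/7) = -0.654654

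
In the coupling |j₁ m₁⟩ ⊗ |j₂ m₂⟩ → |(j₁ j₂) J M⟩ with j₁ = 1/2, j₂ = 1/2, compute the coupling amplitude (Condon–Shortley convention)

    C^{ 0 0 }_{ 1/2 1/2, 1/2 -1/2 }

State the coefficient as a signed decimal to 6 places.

√[1·1!0!0!/2! · 1!0!0!1!0!0!] = √(1/2)
  +(−1)^0/∏(0,1,0,0,0,0)! = 1  (running 1)
⟨..|..⟩ = √(1/2)·(1) = +0.707107

+√(1/2) ≈ +0.707107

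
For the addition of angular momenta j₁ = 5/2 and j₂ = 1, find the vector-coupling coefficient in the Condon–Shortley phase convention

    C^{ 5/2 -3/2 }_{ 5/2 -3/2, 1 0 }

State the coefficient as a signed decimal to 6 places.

j₁+j₂−J=1  J+j₁−j₂=4  J−j₁+j₂=1  j₁+j₂+J+1=7
(j₁±m₁, j₂±m₂, J±M) = (1,4,1,1,1,4)
P² = 576/35
sum k=0..1:
  [0] +1/24 = 1/24
  [1] −1/6 = -1/6
S = -1/8
C² = P²·S² = 9/35 ; C = -0.507093

−√(9/35) = -0.507093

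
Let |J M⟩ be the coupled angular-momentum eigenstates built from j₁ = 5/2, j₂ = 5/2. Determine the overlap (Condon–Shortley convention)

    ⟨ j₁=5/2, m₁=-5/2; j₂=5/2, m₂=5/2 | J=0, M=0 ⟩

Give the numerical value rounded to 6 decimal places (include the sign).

-0.408248  (= −√(1/6))

√[1·5!0!0!/6! · 0!5!5!0!0!0!] = √(2400)
  +(−1)^5/∏(5,0,0,0,0,0)! = -1/120  (running -1/120)
⟨..|..⟩ = √(2400)·(-1/120) = -0.408248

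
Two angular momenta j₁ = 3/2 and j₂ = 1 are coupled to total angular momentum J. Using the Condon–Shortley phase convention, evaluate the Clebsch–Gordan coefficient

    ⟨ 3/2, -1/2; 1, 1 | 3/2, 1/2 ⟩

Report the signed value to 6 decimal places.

−√(8/15) ≈ -0.730297

√[4·1!2!1!/5! · 1!2!2!0!2!1!] = √(8/15)
  +(−1)^1/∏(1,0,1,1,1,0)! = -1  (running -1)
⟨..|..⟩ = √(8/15)·(-1) = -0.730297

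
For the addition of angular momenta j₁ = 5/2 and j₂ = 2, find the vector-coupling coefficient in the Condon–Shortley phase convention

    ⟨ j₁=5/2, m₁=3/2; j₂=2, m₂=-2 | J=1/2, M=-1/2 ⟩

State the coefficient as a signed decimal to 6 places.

√[2·4!1!0!/6! · 4!1!0!4!0!1!] = √(192/5)
  +(−1)^0/∏(0,4,1,0,0,0)! = 1/24  (running 1/24)
⟨..|..⟩ = √(192/5)·(1/24) = +0.258199

+√(1/15) ≈ +0.258199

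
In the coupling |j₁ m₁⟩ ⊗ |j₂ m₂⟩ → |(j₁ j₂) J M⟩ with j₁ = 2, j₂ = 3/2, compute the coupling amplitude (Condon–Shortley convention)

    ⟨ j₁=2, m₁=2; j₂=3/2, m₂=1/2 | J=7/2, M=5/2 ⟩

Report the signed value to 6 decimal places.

triangle: 0!*4!*3!/8! = 144/40320
(j±m)!: 4!*0!*2!*1!*6!*1! = 34560
prefactor² = (2J+1)*Δ*N² = 6912/7
  k=0: +1/(0!*0!*0!*2!*4!*1!) = 1/48
Σ = 1/48  ⇒  CG² = 6912/7*1/48² = 3/7
CG = +√(3/7) = +0.654654

+0.654654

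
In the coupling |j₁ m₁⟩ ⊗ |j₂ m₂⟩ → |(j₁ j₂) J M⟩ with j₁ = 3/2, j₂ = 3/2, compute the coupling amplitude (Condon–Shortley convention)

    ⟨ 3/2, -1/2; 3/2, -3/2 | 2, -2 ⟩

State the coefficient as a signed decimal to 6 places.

triangle: 1!×2!×2!/6! = 4/720
(j±m)!: 1!×2!×0!×3!×0!×4! = 288
prefactor² = (2J+1)×Δ×N² = 8
  k=0: +1/(0!×1!×2!×0!×0!×2!) = 1/4
Σ = 1/4  ⇒  CG² = 8×1/4² = 1/2
CG = +√(1/2) = +0.707107

+√(1/2) = +0.707107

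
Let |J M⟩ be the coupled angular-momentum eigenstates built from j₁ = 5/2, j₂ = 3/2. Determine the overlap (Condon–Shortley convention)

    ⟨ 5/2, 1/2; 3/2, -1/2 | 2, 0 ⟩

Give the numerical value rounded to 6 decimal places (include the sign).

-0.267261

triangle: 2!*3!*1!/7! = 12/5040
(j±m)!: 3!*2!*1!*2!*2!*2! = 96
prefactor² = (2J+1)*Δ*N² = 8/7
  k=0: +1/(0!*2!*2!*1!*1!*0!) = 1/4
  k=1: −1/(1!*1!*1!*0!*2!*1!) = -1/2
Σ = -1/4  ⇒  CG² = 8/7*(-1/4)² = 1/14
CG = −√(1/14) = -0.267261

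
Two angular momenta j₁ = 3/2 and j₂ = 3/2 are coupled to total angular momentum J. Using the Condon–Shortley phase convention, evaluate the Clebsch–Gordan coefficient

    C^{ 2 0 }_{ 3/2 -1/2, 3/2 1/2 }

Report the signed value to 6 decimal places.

triangle: 1!×2!×2!/6! = 4/720
(j±m)!: 1!×2!×2!×1!×2!×2! = 16
prefactor² = (2J+1)×Δ×N² = 4/9
  k=0: +1/(0!×1!×2!×2!×0!×0!) = 1/4
  k=1: −1/(1!×0!×1!×1!×1!×1!) = -1
Σ = -3/4  ⇒  CG² = 4/9×(-3/4)² = 1/4
CG = −√(1/4) = -0.500000

−√(1/4) = -0.500000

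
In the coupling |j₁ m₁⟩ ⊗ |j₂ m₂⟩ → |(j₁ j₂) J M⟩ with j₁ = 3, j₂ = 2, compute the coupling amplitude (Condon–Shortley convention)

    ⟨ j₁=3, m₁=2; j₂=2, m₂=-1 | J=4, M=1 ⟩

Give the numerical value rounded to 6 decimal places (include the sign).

√[9·1!5!3!/10! · 5!1!1!3!5!3!] = √(6480/7)
  +(−1)^0/∏(0,1,1,1,4,2)! = 1/48  (running 1/48)
  +(−1)^1/∏(1,0,0,0,5,3)! = -1/720  (running 7/360)
⟨..|..⟩ = √(6480/7)·(7/360) = +0.591608

+0.591608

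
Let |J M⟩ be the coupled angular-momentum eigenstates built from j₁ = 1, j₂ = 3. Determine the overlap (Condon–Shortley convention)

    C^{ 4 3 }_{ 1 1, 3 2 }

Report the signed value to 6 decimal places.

triangle: 0!·2!·6!/9! = 1440/362880
(j±m)!: 2!·0!·5!·1!·7!·1! = 1209600
prefactor² = (2J+1)·Δ·N² = 43200
  k=0: +1/(0!·0!·0!·5!·2!·1!) = 1/240
Σ = 1/240  ⇒  CG² = 43200·1/240² = 3/4
CG = +√(3/4) = +0.866025

+0.866025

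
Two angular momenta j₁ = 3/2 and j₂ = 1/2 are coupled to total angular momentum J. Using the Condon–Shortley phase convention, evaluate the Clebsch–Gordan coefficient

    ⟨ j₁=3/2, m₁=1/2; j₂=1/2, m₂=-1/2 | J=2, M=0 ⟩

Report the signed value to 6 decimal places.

√[5·0!3!1!/5! · 2!1!0!1!2!2!] = √(2)
  +(−1)^0/∏(0,0,1,0,2,1)! = 1/2  (running 1/2)
⟨..|..⟩ = √(2)·(1/2) = +0.707107

+0.707107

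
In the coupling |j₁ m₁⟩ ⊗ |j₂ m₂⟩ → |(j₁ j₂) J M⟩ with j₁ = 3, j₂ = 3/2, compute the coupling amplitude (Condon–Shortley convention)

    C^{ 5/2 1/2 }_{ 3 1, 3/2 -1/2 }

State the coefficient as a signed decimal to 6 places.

√[6·2!4!1!/8! · 4!2!1!2!3!2!] = √(288/35)
  +(−1)^0/∏(0,2,2,1,2,0)! = 1/8  (running 1/8)
  +(−1)^1/∏(1,1,1,0,3,1)! = -1/6  (running -1/24)
⟨..|..⟩ = √(288/35)·(-1/24) = -0.119523

−√(1/70) = -0.119523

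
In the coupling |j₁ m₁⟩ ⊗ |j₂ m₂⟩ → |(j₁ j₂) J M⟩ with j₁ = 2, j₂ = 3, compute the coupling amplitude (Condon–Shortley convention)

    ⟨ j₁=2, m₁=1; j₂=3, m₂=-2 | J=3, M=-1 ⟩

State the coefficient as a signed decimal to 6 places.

+√(1/4) ≈ +0.500000

triangle: 2!*2!*4!/9! = 96/362880
(j±m)!: 3!*1!*1!*5!*2!*4! = 34560
prefactor² = (2J+1)*Δ*N² = 64
  k=0: +1/(0!*2!*1!*1!*1!*3!) = 1/12
  k=1: −1/(1!*1!*0!*0!*2!*4!) = -1/48
Σ = 1/16  ⇒  CG² = 64*1/16² = 1/4
CG = +√(1/4) = +0.500000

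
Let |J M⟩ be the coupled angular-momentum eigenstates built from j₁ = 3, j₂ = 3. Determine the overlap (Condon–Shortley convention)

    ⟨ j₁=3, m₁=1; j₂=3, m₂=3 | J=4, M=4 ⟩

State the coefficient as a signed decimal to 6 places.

+√(3/11) = +0.522233

j₁+j₂−J=2  J+j₁−j₂=4  J−j₁+j₂=4  j₁+j₂+J+1=11
(j₁±m₁, j₂±m₂, J±M) = (4,2,6,0,8,0)
P² = 3981312/11
sum k=2..2:
  [2] +1/1152 = 1/1152
S = 1/1152
C² = P²·S² = 3/11 ; C = +0.522233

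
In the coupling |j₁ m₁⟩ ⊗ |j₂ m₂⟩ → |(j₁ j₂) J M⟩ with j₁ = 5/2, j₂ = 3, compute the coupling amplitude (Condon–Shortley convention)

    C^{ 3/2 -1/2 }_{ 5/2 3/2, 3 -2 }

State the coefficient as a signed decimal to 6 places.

j₁+j₂−J=4  J+j₁−j₂=1  J−j₁+j₂=2  j₁+j₂+J+1=8
(j₁±m₁, j₂±m₂, J±M) = (4,1,1,5,1,2)
P² = 192/7
sum k=0..1:
  [0] +1/24 = 1/24
  [1] −1/12 = -1/12
S = -1/24
C² = P²·S² = 1/21 ; C = -0.218218

−√(1/21) ≈ -0.218218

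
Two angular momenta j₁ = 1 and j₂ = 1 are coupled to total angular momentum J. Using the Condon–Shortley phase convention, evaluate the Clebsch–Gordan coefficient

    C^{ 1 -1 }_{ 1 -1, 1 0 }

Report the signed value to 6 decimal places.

-0.707107  (= −√(1/2))

j₁+j₂−J=1  J+j₁−j₂=1  J−j₁+j₂=1  j₁+j₂+J+1=4
(j₁±m₁, j₂±m₂, J±M) = (0,2,1,1,0,2)
P² = 1/2
sum k=1..1:
  [1] −1/1 = -1
S = -1
C² = P²·S² = 1/2 ; C = -0.707107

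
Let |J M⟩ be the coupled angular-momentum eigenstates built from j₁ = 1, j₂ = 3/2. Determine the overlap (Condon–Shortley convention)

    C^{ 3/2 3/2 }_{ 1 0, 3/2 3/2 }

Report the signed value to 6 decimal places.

−√(3/5) = -0.774597

j₁+j₂−J=1  J+j₁−j₂=1  J−j₁+j₂=2  j₁+j₂+J+1=5
(j₁±m₁, j₂±m₂, J±M) = (1,1,3,0,3,0)
P² = 12/5
sum k=1..1:
  [1] −1/2 = -1/2
S = -1/2
C² = P²·S² = 3/5 ; C = -0.774597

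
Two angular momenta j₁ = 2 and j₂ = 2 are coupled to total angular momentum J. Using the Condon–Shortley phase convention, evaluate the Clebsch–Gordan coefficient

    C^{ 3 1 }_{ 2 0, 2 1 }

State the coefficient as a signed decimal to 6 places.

-0.447214  (= −√(1/5))

√[7·1!3!3!/8! · 2!2!3!1!4!2!] = √(36/5)
  +(−1)^0/∏(0,1,2,3,1,0)! = 1/12  (running 1/12)
  +(−1)^1/∏(1,0,1,2,2,1)! = -1/4  (running -1/6)
⟨..|..⟩ = √(36/5)·(-1/6) = -0.447214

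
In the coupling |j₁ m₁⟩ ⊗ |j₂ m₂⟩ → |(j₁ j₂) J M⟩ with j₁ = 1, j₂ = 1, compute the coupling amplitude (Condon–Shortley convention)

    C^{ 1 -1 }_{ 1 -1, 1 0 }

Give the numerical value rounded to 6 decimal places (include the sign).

-0.707107  (= −√(1/2))

√[3·1!1!1!/4! · 0!2!1!1!0!2!] = √(1/2)
  +(−1)^1/∏(1,0,1,0,0,1)! = -1  (running -1)
⟨..|..⟩ = √(1/2)·(-1) = -0.707107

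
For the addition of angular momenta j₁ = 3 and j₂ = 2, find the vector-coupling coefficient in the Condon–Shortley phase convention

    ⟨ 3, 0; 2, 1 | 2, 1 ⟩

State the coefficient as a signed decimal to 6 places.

+0.534522  (= +√(2/7))

j₁+j₂−J=3  J+j₁−j₂=3  J−j₁+j₂=1  j₁+j₂+J+1=8
(j₁±m₁, j₂±m₂, J±M) = (3,3,3,1,3,1)
P² = 81/14
sum k=2..3:
  [2] +1/4 = 1/4
  [3] −1/36 = -1/36
S = 2/9
C² = P²·S² = 2/7 ; C = +0.534522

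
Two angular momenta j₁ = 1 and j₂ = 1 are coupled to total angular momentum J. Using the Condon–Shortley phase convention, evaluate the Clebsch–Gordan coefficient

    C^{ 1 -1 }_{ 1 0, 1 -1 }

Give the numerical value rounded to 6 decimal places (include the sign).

triangle: 1!·1!·1!/4! = 1/24
(j±m)!: 1!·1!·0!·2!·0!·2! = 4
prefactor² = (2J+1)·Δ·N² = 1/2
  k=0: +1/(0!·1!·1!·0!·0!·1!) = 1
Σ = 1  ⇒  CG² = 1/2·1² = 1/2
CG = +√(1/2) = +0.707107

+0.707107  (= +√(1/2))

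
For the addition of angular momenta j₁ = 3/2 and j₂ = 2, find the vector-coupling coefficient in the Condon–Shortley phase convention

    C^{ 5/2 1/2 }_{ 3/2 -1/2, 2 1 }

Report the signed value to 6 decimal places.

j₁+j₂−J=1  J+j₁−j₂=2  J−j₁+j₂=3  j₁+j₂+J+1=7
(j₁±m₁, j₂±m₂, J±M) = (1,2,3,1,3,2)
P² = 72/35
sum k=0..1:
  [0] +1/12 = 1/12
  [1] −1/2 = -1/2
S = -5/12
C² = P²·S² = 5/14 ; C = -0.597614

−√(5/14) ≈ -0.597614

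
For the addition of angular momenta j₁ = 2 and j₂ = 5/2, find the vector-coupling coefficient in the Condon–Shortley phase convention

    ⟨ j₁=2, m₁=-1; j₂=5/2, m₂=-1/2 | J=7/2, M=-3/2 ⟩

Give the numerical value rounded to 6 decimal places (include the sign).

-0.308607  (= −√(2/21))

j₁+j₂−J=1  J+j₁−j₂=3  J−j₁+j₂=4  j₁+j₂+J+1=9
(j₁±m₁, j₂±m₂, J±M) = (1,3,2,3,2,5)
P² = 384/7
sum k=0..1:
  [0] +1/24 = 1/24
  [1] −1/12 = -1/12
S = -1/24
C² = P²·S² = 2/21 ; C = -0.308607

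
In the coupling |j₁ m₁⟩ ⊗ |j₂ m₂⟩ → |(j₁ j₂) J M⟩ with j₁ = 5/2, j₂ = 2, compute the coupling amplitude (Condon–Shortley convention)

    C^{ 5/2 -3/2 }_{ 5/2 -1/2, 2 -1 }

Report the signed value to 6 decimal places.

-0.414039

√[6·2!3!2!/8! · 2!3!1!3!1!4!] = √(216/35)
  +(−1)^0/∏(0,2,3,1,0,1)! = 1/12  (running 1/12)
  +(−1)^1/∏(1,1,2,0,1,2)! = -1/4  (running -1/6)
⟨..|..⟩ = √(216/35)·(-1/6) = -0.414039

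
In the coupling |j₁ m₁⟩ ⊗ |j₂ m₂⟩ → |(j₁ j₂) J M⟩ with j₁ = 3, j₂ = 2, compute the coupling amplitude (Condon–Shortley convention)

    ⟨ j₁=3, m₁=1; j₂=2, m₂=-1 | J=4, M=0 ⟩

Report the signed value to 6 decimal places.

+0.597614  (= +√(5/14))

triangle: 1!*5!*3!/10! = 720/3628800
(j±m)!: 4!*2!*1!*3!*4!*4! = 165888
prefactor² = (2J+1)*Δ*N² = 10368/35
  k=0: +1/(0!*1!*2!*1!*3!*2!) = 1/24
  k=1: −1/(1!*0!*1!*0!*4!*3!) = -1/144
Σ = 5/144  ⇒  CG² = 10368/35*5/144² = 5/14
CG = +√(5/14) = +0.597614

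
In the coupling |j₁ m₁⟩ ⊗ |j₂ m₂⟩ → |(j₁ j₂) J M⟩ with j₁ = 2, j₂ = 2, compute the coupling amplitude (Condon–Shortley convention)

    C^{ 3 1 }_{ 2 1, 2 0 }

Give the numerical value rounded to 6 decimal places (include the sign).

+√(1/5) = +0.447214

j₁+j₂−J=1  J+j₁−j₂=3  J−j₁+j₂=3  j₁+j₂+J+1=8
(j₁±m₁, j₂±m₂, J±M) = (3,1,2,2,4,2)
P² = 36/5
sum k=0..1:
  [0] +1/4 = 1/4
  [1] −1/12 = -1/12
S = 1/6
C² = P²·S² = 1/5 ; C = +0.447214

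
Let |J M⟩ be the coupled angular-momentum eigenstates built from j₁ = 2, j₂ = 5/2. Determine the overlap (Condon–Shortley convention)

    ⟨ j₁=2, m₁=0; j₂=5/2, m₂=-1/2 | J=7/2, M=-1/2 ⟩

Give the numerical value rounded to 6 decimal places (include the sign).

+√(4/105) ≈ +0.195180

j₁+j₂−J=1  J+j₁−j₂=3  J−j₁+j₂=4  j₁+j₂+J+1=9
(j₁±m₁, j₂±m₂, J±M) = (2,2,2,3,3,4)
P² = 768/35
sum k=0..1:
  [0] +1/8 = 1/8
  [1] −1/12 = -1/12
S = 1/24
C² = P²·S² = 4/105 ; C = +0.195180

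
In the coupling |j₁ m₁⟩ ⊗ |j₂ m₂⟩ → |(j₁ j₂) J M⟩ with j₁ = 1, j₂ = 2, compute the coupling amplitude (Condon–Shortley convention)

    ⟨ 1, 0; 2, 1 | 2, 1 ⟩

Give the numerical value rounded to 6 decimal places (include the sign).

√[5·1!1!3!/6! · 1!1!3!1!3!1!] = √(3/2)
  +(−1)^0/∏(0,1,1,3,0,0)! = 1/6  (running 1/6)
  +(−1)^1/∏(1,0,0,2,1,1)! = -1/2  (running -1/3)
⟨..|..⟩ = √(3/2)·(-1/3) = -0.408248

-0.408248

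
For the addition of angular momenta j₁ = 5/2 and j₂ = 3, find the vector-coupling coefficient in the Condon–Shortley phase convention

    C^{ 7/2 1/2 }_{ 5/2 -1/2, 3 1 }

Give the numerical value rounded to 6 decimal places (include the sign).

triangle: 2!·3!·4!/10! = 288/3628800
(j±m)!: 2!·3!·4!·2!·4!·3! = 82944
prefactor² = (2J+1)·Δ·N² = 9216/175
  k=0: +1/(0!·2!·3!·4!·0!·0!) = 1/288
  k=1: −1/(1!·1!·2!·3!·1!·1!) = -1/12
  k=2: +1/(2!·0!·1!·2!·2!·2!) = 1/16
Σ = -5/288  ⇒  CG² = 9216/175·(-5/288)² = 1/63
CG = −√(1/63) = -0.125988

−√(1/63) ≈ -0.125988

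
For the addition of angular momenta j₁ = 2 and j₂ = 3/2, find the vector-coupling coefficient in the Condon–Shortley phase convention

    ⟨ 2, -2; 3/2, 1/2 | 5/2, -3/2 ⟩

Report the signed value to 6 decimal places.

−√(16/35) = -0.676123

√[6·1!3!2!/7! · 0!4!2!1!1!4!] = √(576/35)
  +(−1)^1/∏(1,0,3,1,0,1)! = -1/6  (running -1/6)
⟨..|..⟩ = √(576/35)·(-1/6) = -0.676123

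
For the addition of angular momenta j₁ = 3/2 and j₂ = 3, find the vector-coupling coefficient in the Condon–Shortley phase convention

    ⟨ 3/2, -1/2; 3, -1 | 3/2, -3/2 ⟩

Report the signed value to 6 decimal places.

j₁+j₂−J=3  J+j₁−j₂=0  J−j₁+j₂=3  j₁+j₂+J+1=7
(j₁±m₁, j₂±m₂, J±M) = (1,2,2,4,0,3)
P² = 576/35
sum k=2..2:
  [2] +1/12 = 1/12
S = 1/12
C² = P²·S² = 4/35 ; C = +0.338062

+√(4/35) ≈ +0.338062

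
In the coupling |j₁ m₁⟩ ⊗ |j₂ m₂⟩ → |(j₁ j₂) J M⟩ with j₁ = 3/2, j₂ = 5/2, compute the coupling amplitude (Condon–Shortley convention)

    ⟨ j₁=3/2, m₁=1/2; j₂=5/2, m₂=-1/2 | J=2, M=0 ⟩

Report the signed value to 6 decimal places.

-0.267261  (= −√(1/14))

√[5·2!1!3!/7! · 2!1!2!3!2!2!] = √(8/7)
  +(−1)^0/∏(0,2,1,2,0,1)! = 1/4  (running 1/4)
  +(−1)^1/∏(1,1,0,1,1,2)! = -1/2  (running -1/4)
⟨..|..⟩ = √(8/7)·(-1/4) = -0.267261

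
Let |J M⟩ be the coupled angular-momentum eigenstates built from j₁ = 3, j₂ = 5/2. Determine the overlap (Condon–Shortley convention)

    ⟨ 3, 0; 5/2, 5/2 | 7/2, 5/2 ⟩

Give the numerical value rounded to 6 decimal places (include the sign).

triangle: 2!·4!·3!/10! = 288/3628800
(j±m)!: 3!·3!·5!·0!·6!·1! = 3110400
prefactor² = (2J+1)·Δ·N² = 13824/7
  k=2: +1/(2!·0!·1!·3!·3!·0!) = 1/72
Σ = 1/72  ⇒  CG² = 13824/7·1/72² = 8/21
CG = +√(8/21) = +0.617213

+0.617213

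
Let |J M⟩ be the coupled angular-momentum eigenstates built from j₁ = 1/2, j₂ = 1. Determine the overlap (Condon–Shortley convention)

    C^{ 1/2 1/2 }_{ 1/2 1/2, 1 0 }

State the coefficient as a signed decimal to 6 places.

√[2·1!0!1!/3! · 1!0!1!1!1!0!] = √(1/3)
  +(−1)^0/∏(0,1,0,1,0,0)! = 1  (running 1)
⟨..|..⟩ = √(1/3)·(1) = +0.577350

+0.577350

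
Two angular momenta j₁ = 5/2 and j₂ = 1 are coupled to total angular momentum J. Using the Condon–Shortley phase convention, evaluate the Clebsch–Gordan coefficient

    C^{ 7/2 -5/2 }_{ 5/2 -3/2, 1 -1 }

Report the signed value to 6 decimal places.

+√(5/7) = +0.845154

j₁+j₂−J=0  J+j₁−j₂=5  J−j₁+j₂=2  j₁+j₂+J+1=8
(j₁±m₁, j₂±m₂, J±M) = (1,4,0,2,1,6)
P² = 11520/7
sum k=0..0:
  [0] +1/48 = 1/48
S = 1/48
C² = P²·S² = 5/7 ; C = +0.845154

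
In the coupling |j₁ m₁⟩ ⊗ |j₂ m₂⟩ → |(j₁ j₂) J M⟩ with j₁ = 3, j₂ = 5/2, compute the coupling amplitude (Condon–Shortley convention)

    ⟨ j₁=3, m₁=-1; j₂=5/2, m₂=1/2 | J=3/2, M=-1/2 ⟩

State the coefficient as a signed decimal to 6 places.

triangle: 4!*2!*1!/8! = 48/40320
(j±m)!: 2!*4!*3!*2!*1!*2! = 1152
prefactor² = (2J+1)*Δ*N² = 192/35
  k=2: +1/(2!*2!*2!*1!*0!*0!) = 1/8
  k=3: −1/(3!*1!*1!*0!*1!*1!) = -1/6
Σ = -1/24  ⇒  CG² = 192/35*(-1/24)² = 1/105
CG = −√(1/105) = -0.097590

-0.097590  (= −√(1/105))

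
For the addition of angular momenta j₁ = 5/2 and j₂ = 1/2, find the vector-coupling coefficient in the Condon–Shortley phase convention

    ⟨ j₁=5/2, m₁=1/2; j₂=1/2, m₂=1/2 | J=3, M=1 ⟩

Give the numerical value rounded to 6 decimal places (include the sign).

+√(2/3) ≈ +0.816497

√[7·0!5!1!/7! · 3!2!1!0!4!2!] = √(96)
  +(−1)^0/∏(0,0,2,1,3,0)! = 1/12  (running 1/12)
⟨..|..⟩ = √(96)·(1/12) = +0.816497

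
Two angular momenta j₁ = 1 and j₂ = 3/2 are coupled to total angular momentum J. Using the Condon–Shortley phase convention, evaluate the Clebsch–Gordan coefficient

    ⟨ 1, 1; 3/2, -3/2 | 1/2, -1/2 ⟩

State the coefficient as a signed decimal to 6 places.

+0.707107

triangle: 2!*0!*1!/4! = 2/24
(j±m)!: 2!*0!*0!*3!*0!*1! = 12
prefactor² = (2J+1)*Δ*N² = 2
  k=0: +1/(0!*2!*0!*0!*0!*1!) = 1/2
Σ = 1/2  ⇒  CG² = 2*1/2² = 1/2
CG = +√(1/2) = +0.707107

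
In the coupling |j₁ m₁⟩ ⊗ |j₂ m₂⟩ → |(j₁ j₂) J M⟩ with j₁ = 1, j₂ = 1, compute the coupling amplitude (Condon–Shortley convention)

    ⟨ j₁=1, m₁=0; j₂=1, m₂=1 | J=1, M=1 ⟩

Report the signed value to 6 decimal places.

−√(1/2) = -0.707107

√[3·1!1!1!/4! · 1!1!2!0!2!0!] = √(1/2)
  +(−1)^1/∏(1,0,0,1,1,0)! = -1  (running -1)
⟨..|..⟩ = √(1/2)·(-1) = -0.707107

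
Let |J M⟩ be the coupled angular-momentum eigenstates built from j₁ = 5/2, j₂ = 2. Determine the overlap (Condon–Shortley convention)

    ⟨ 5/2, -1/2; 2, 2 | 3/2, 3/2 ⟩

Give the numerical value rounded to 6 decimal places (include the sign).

−√(4/35) = -0.338062

√[4·3!2!1!/7! · 2!3!4!0!3!0!] = √(576/35)
  +(−1)^3/∏(3,0,0,1,2,0)! = -1/12  (running -1/12)
⟨..|..⟩ = √(576/35)·(-1/12) = -0.338062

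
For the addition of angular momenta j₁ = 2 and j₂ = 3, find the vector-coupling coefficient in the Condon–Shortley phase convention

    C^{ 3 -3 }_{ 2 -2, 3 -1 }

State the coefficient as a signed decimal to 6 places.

+√(1/6) ≈ +0.408248

j₁+j₂−J=2  J+j₁−j₂=2  J−j₁+j₂=4  j₁+j₂+J+1=9
(j₁±m₁, j₂±m₂, J±M) = (0,4,2,4,0,6)
P² = 1536
sum k=2..2:
  [2] +1/96 = 1/96
S = 1/96
C² = P²·S² = 1/6 ; C = +0.408248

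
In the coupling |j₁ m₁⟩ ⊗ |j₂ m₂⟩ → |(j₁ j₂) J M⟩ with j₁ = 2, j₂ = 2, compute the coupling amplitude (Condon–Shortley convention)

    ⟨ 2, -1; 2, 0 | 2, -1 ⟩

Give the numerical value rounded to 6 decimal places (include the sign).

-0.267261

√[5·2!2!2!/7! · 1!3!2!2!1!3!] = √(8/7)
  +(−1)^1/∏(1,1,2,1,0,1)! = -1/2  (running -1/2)
  +(−1)^2/∏(2,0,1,0,1,2)! = 1/4  (running -1/4)
⟨..|..⟩ = √(8/7)·(-1/4) = -0.267261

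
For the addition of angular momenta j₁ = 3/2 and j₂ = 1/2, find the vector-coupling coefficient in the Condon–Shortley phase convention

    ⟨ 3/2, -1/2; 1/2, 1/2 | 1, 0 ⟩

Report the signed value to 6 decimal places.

j₁+j₂−J=1  J+j₁−j₂=2  J−j₁+j₂=0  j₁+j₂+J+1=4
(j₁±m₁, j₂±m₂, J±M) = (1,2,1,0,1,1)
P² = 1/2
sum k=1..1:
  [1] −1/1 = -1
S = -1
C² = P²·S² = 1/2 ; C = -0.707107

-0.707107  (= −√(1/2))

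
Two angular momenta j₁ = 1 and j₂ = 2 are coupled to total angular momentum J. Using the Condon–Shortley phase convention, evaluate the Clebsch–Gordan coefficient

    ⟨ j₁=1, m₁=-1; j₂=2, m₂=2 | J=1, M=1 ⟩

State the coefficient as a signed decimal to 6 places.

j₁+j₂−J=2  J+j₁−j₂=0  J−j₁+j₂=2  j₁+j₂+J+1=5
(j₁±m₁, j₂±m₂, J±M) = (0,2,4,0,2,0)
P² = 48/5
sum k=2..2:
  [2] +1/4 = 1/4
S = 1/4
C² = P²·S² = 3/5 ; C = +0.774597

+√(3/5) ≈ +0.774597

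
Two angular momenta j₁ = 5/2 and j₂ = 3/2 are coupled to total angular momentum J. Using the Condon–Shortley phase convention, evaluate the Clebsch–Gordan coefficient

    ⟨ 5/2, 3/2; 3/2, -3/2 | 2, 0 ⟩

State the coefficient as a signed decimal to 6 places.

j₁+j₂−J=2  J+j₁−j₂=3  J−j₁+j₂=1  j₁+j₂+J+1=7
(j₁±m₁, j₂±m₂, J±M) = (4,1,0,3,2,2)
P² = 48/7
sum k=0..0:
  [0] +1/4 = 1/4
S = 1/4
C² = P²·S² = 3/7 ; C = +0.654654

+√(3/7) ≈ +0.654654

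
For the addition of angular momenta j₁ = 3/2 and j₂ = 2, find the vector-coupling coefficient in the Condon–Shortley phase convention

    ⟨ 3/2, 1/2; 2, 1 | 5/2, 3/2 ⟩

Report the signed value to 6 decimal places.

-0.169031  (= −√(1/35))

√[6·1!2!3!/7! · 2!1!3!1!4!1!] = √(144/35)
  +(−1)^0/∏(0,1,1,3,1,0)! = 1/6  (running 1/6)
  +(−1)^1/∏(1,0,0,2,2,1)! = -1/4  (running -1/12)
⟨..|..⟩ = √(144/35)·(-1/12) = -0.169031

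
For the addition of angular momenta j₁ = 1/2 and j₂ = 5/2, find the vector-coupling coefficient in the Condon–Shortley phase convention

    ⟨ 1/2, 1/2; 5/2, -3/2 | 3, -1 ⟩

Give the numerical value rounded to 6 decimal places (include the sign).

triangle: 0!·1!·5!/7! = 120/5040
(j±m)!: 1!·0!·1!·4!·2!·4! = 1152
prefactor² = (2J+1)·Δ·N² = 192
  k=0: +1/(0!·0!·0!·1!·1!·4!) = 1/24
Σ = 1/24  ⇒  CG² = 192·1/24² = 1/3
CG = +√(1/3) = +0.577350

+√(1/3) ≈ +0.577350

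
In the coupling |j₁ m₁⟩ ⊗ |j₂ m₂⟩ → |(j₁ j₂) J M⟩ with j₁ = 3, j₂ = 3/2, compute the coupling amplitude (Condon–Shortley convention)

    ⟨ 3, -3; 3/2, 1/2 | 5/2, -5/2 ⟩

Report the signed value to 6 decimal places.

triangle: 2!×4!×1!/8! = 48/40320
(j±m)!: 0!×6!×2!×1!×0!×5! = 172800
prefactor² = (2J+1)×Δ×N² = 8640/7
  k=2: +1/(2!×0!×4!×0!×0!×1!) = 1/48
Σ = 1/48  ⇒  CG² = 8640/7×1/48² = 15/28
CG = +√(15/28) = +0.731925

+0.731925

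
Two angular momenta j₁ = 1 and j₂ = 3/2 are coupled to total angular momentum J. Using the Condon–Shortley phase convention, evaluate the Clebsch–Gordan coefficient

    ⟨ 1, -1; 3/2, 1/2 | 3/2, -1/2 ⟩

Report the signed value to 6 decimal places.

j₁+j₂−J=1  J+j₁−j₂=1  J−j₁+j₂=2  j₁+j₂+J+1=5
(j₁±m₁, j₂±m₂, J±M) = (0,2,2,1,1,2)
P² = 8/15
sum k=1..1:
  [1] −1/1 = -1
S = -1
C² = P²·S² = 8/15 ; C = -0.730297

-0.730297  (= −√(8/15))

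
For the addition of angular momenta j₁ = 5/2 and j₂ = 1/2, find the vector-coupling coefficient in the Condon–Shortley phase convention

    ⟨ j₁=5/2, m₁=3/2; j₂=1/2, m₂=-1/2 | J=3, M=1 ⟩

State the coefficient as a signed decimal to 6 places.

√[7·0!5!1!/7! · 4!1!0!1!4!2!] = √(192)
  +(−1)^0/∏(0,0,1,0,4,1)! = 1/24  (running 1/24)
⟨..|..⟩ = √(192)·(1/24) = +0.577350

+0.577350  (= +√(1/3))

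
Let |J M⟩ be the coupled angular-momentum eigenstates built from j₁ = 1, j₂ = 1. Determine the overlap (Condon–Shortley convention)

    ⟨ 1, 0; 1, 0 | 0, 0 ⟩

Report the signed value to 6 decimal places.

j₁+j₂−J=2  J+j₁−j₂=0  J−j₁+j₂=0  j₁+j₂+J+1=3
(j₁±m₁, j₂±m₂, J±M) = (1,1,1,1,0,0)
P² = 1/3
sum k=1..1:
  [1] −1/1 = -1
S = -1
C² = P²·S² = 1/3 ; C = -0.577350

−√(1/3) ≈ -0.577350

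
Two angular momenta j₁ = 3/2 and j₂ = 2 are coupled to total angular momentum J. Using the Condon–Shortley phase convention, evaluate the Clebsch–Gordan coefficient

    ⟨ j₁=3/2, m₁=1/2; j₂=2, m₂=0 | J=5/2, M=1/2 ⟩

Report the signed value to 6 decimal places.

√[6·1!2!3!/7! · 2!1!2!2!3!2!] = √(48/35)
  +(−1)^0/∏(0,1,1,2,1,1)! = 1/2  (running 1/2)
  +(−1)^1/∏(1,0,0,1,2,2)! = -1/4  (running 1/4)
⟨..|..⟩ = √(48/35)·(1/4) = +0.292770

+0.292770  (= +√(3/35))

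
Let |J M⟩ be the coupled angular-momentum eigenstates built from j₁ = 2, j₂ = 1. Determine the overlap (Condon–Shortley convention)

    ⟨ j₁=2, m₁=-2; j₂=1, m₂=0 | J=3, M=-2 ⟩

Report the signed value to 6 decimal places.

+√(1/3) = +0.577350

triangle: 0!*4!*2!/7! = 48/5040
(j±m)!: 0!*4!*1!*1!*1!*5! = 2880
prefactor² = (2J+1)*Δ*N² = 192
  k=0: +1/(0!*0!*4!*1!*0!*1!) = 1/24
Σ = 1/24  ⇒  CG² = 192*1/24² = 1/3
CG = +√(1/3) = +0.577350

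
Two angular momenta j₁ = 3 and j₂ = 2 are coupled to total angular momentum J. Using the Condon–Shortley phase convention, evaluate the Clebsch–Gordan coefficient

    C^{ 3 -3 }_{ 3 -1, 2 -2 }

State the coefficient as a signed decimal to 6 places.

+√(1/6) = +0.408248

triangle: 2!*4!*2!/9! = 96/362880
(j±m)!: 2!*4!*0!*4!*0!*6! = 829440
prefactor² = (2J+1)*Δ*N² = 1536
  k=0: +1/(0!*2!*4!*0!*0!*2!) = 1/96
Σ = 1/96  ⇒  CG² = 1536*1/96² = 1/6
CG = +√(1/6) = +0.408248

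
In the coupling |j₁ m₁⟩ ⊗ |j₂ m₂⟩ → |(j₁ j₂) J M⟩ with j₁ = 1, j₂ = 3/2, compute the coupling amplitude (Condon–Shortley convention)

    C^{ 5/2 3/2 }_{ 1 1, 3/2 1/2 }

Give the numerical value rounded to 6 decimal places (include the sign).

√[6·0!2!3!/6! · 2!0!2!1!4!1!] = √(48/5)
  +(−1)^0/∏(0,0,0,2,2,1)! = 1/4  (running 1/4)
⟨..|..⟩ = √(48/5)·(1/4) = +0.774597

+0.774597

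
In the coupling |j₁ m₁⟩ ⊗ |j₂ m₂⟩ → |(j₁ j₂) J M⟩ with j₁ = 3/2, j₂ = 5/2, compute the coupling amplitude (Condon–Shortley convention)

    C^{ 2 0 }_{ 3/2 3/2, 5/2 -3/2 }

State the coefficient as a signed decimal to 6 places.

triangle: 2!×1!×3!/7! = 12/5040
(j±m)!: 3!×0!×1!×4!×2!×2! = 576
prefactor² = (2J+1)×Δ×N² = 48/7
  k=0: +1/(0!×2!×0!×1!×1!×2!) = 1/4
Σ = 1/4  ⇒  CG² = 48/7×1/4² = 3/7
CG = +√(3/7) = +0.654654

+0.654654  (= +√(3/7))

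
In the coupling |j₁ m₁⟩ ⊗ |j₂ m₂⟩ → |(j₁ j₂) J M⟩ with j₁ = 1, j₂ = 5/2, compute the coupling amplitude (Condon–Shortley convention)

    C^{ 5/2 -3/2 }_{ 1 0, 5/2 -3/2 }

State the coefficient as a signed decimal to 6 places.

triangle: 1!*1!*4!/7! = 24/5040
(j±m)!: 1!*1!*1!*4!*1!*4! = 576
prefactor² = (2J+1)*Δ*N² = 576/35
  k=0: +1/(0!*1!*1!*1!*0!*3!) = 1/6
  k=1: −1/(1!*0!*0!*0!*1!*4!) = -1/24
Σ = 1/8  ⇒  CG² = 576/35*1/8² = 9/35
CG = +√(9/35) = +0.507093

+√(9/35) = +0.507093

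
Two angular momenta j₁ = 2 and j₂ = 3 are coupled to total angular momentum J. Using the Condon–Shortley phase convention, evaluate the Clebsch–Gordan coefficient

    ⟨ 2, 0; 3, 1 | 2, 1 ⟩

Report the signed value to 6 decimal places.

triangle: 3!·1!·3!/8! = 36/40320
(j±m)!: 2!·2!·4!·2!·3!·1! = 1152
prefactor² = (2J+1)·Δ·N² = 36/7
  k=1: −1/(1!·2!·1!·3!·0!·0!) = -1/12
  k=2: +1/(2!·1!·0!·2!·1!·1!) = 1/4
Σ = 1/6  ⇒  CG² = 36/7·1/6² = 1/7
CG = +√(1/7) = +0.377964

+√(1/7) ≈ +0.377964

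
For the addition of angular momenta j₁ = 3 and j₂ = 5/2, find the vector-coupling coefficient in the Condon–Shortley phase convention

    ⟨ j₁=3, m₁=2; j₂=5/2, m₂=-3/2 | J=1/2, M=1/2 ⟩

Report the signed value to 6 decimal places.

-0.487950  (= −√(5/21))

triangle: 5!×1!×0!/7! = 120/5040
(j±m)!: 5!×1!×1!×4!×1!×0! = 2880
prefactor² = (2J+1)×Δ×N² = 960/7
  k=1: −1/(1!×4!×0!×0!×1!×0!) = -1/24
Σ = -1/24  ⇒  CG² = 960/7×(-1/24)² = 5/21
CG = −√(5/21) = -0.487950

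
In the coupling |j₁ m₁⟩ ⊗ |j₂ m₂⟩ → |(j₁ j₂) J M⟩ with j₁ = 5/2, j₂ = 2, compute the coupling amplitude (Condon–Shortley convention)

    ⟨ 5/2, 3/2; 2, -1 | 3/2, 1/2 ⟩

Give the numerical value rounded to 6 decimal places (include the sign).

−√(2/105) = -0.138013

√[4·3!2!1!/7! · 4!1!1!3!2!1!] = √(96/35)
  +(−1)^0/∏(0,3,1,1,1,0)! = 1/6  (running 1/6)
  +(−1)^1/∏(1,2,0,0,2,1)! = -1/4  (running -1/12)
⟨..|..⟩ = √(96/35)·(-1/12) = -0.138013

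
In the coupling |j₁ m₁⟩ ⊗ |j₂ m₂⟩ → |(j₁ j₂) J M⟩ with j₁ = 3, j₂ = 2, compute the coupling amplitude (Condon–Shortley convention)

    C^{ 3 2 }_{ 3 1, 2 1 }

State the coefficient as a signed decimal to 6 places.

−√(1/4) ≈ -0.500000

triangle: 2!×4!×2!/9! = 96/362880
(j±m)!: 4!×2!×3!×1!×5!×1! = 34560
prefactor² = (2J+1)×Δ×N² = 64
  k=1: −1/(1!×1!×1!×2!×3!×0!) = -1/12
  k=2: +1/(2!×0!×0!×1!×4!×1!) = 1/48
Σ = -1/16  ⇒  CG² = 64×(-1/16)² = 1/4
CG = −√(1/4) = -0.500000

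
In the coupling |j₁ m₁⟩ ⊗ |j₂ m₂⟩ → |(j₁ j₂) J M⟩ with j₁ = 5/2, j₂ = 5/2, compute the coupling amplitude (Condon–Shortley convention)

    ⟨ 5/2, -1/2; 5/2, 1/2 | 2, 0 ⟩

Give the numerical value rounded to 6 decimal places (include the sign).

j₁+j₂−J=3  J+j₁−j₂=2  J−j₁+j₂=2  j₁+j₂+J+1=8
(j₁±m₁, j₂±m₂, J±M) = (2,3,3,2,2,2)
P² = 12/7
sum k=1..3:
  [1] −1/8 = -1/8
  [2] +1/2 = 1/2
  [3] −1/24 = -1/24
S = 1/3
C² = P²·S² = 4/21 ; C = +0.436436

+0.436436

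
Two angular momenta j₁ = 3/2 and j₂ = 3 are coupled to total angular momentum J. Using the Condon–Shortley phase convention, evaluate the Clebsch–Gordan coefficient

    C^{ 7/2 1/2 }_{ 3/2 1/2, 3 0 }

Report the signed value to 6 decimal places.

+0.308607  (= +√(2/21))

triangle: 1!×2!×5!/9! = 240/362880
(j±m)!: 2!×1!×3!×3!×4!×3! = 10368
prefactor² = (2J+1)×Δ×N² = 384/7
  k=0: +1/(0!×1!×1!×3!×1!×2!) = 1/12
  k=1: −1/(1!×0!×0!×2!×2!×3!) = -1/24
Σ = 1/24  ⇒  CG² = 384/7×1/24² = 2/21
CG = +√(2/21) = +0.308607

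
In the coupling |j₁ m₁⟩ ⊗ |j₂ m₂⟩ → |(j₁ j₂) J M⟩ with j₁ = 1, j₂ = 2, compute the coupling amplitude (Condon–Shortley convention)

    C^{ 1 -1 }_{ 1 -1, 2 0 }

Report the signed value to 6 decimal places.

√[3·2!0!2!/5! · 0!2!2!2!0!2!] = √(8/5)
  +(−1)^2/∏(2,0,0,0,0,2)! = 1/4  (running 1/4)
⟨..|..⟩ = √(8/5)·(1/4) = +0.316228

+0.316228  (= +√(1/10))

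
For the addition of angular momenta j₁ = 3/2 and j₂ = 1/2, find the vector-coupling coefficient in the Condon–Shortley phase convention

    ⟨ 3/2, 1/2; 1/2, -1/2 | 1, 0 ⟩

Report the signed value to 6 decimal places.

+0.707107  (= +√(1/2))

√[3·1!2!0!/4! · 2!1!0!1!1!1!] = √(1/2)
  +(−1)^0/∏(0,1,1,0,1,0)! = 1  (running 1)
⟨..|..⟩ = √(1/2)·(1) = +0.707107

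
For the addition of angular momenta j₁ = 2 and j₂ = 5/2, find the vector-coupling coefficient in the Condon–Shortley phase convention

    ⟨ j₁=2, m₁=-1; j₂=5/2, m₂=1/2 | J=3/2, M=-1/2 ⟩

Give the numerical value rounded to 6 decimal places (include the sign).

triangle: 3!×1!×2!/7! = 12/5040
(j±m)!: 1!×3!×3!×2!×1!×2! = 144
prefactor² = (2J+1)×Δ×N² = 48/35
  k=2: +1/(2!×1!×1!×1!×0!×1!) = 1/2
  k=3: −1/(3!×0!×0!×0!×1!×2!) = -1/12
Σ = 5/12  ⇒  CG² = 48/35×5/12² = 5/21
CG = +√(5/21) = +0.487950

+√(5/21) = +0.487950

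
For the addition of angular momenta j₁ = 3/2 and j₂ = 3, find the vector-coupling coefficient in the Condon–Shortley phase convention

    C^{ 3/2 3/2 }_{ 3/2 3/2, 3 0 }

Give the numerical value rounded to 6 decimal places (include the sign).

+0.169031

√[4·3!0!3!/7! · 3!0!3!3!3!0!] = √(1296/35)
  +(−1)^0/∏(0,3,0,3,0,0)! = 1/36  (running 1/36)
⟨..|..⟩ = √(1296/35)·(1/36) = +0.169031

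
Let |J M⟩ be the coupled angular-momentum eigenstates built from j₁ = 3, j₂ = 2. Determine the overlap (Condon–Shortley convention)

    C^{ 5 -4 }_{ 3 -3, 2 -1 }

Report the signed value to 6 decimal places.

+0.632456

√[11·0!6!4!/11! · 0!6!1!3!1!9!] = √(7464960)
  +(−1)^0/∏(0,0,6,1,0,3)! = 1/4320  (running 1/4320)
⟨..|..⟩ = √(7464960)·(1/4320) = +0.632456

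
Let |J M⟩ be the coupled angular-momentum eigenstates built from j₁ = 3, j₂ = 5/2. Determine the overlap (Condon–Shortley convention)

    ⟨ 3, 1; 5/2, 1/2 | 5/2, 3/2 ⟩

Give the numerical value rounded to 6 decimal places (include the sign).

triangle: 3!×3!×2!/9! = 72/362880
(j±m)!: 4!×2!×3!×2!×4!×1! = 13824
prefactor² = (2J+1)×Δ×N² = 576/35
  k=1: −1/(1!×2!×1!×2!×2!×0!) = -1/8
  k=2: +1/(2!×1!×0!×1!×3!×1!) = 1/12
Σ = -1/24  ⇒  CG² = 576/35×(-1/24)² = 1/35
CG = −√(1/35) = -0.169031

−√(1/35) = -0.169031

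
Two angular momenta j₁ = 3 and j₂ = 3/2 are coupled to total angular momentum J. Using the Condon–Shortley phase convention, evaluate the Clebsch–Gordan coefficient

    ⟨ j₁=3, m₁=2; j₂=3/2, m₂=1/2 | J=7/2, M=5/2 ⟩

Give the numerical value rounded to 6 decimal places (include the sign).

√[8·1!5!2!/9! · 5!1!2!1!6!1!] = √(6400/7)
  +(−1)^0/∏(0,1,1,2,4,0)! = 1/48  (running 1/48)
  +(−1)^1/∏(1,0,0,1,5,1)! = -1/120  (running 1/80)
⟨..|..⟩ = √(6400/7)·(1/80) = +0.377964

+√(1/7) = +0.377964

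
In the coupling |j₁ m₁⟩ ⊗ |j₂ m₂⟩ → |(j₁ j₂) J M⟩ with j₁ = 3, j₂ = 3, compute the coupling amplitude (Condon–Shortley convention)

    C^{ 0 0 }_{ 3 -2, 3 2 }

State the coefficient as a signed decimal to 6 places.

j₁+j₂−J=6  J+j₁−j₂=0  J−j₁+j₂=0  j₁+j₂+J+1=7
(j₁±m₁, j₂±m₂, J±M) = (1,5,5,1,0,0)
P² = 14400/7
sum k=5..5:
  [5] −1/120 = -1/120
S = -1/120
C² = P²·S² = 1/7 ; C = -0.377964

-0.377964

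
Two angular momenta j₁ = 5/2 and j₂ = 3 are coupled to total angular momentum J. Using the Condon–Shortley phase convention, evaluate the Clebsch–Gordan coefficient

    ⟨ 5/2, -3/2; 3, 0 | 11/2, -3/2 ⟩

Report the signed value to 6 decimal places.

+0.550482

√[12·0!5!6!/12! · 1!4!3!3!4!7!] = √(2488320/11)
  +(−1)^0/∏(0,0,4,3,1,3)! = 1/864  (running 1/864)
⟨..|..⟩ = √(2488320/11)·(1/864) = +0.550482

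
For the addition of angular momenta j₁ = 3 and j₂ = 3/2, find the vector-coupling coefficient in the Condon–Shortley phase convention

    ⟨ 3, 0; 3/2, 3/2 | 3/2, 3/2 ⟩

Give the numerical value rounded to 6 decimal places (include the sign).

triangle: 3!*3!*0!/7! = 36/5040
(j±m)!: 3!*3!*3!*0!*3!*0! = 1296
prefactor² = (2J+1)*Δ*N² = 1296/35
  k=3: −1/(3!*0!*0!*0!*3!*0!) = -1/36
Σ = -1/36  ⇒  CG² = 1296/35*(-1/36)² = 1/35
CG = −√(1/35) = -0.169031

-0.169031  (= −√(1/35))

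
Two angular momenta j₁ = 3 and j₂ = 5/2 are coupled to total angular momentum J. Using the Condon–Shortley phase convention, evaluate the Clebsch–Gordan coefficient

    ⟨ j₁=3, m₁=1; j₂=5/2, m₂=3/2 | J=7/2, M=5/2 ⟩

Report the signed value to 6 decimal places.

triangle: 2!·4!·3!/10! = 288/3628800
(j±m)!: 4!·2!·4!·1!·6!·1! = 829440
prefactor² = (2J+1)·Δ·N² = 18432/35
  k=1: −1/(1!·1!·1!·3!·3!·0!) = -1/36
  k=2: +1/(2!·0!·0!·2!·4!·1!) = 1/96
Σ = -5/288  ⇒  CG² = 18432/35·(-5/288)² = 10/63
CG = −√(10/63) = -0.398410

-0.398410  (= −√(10/63))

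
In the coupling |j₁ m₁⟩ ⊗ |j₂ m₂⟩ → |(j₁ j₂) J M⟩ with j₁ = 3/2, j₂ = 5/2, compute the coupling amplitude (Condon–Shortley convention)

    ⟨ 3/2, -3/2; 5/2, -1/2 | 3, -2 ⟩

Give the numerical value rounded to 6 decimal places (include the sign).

-0.707107

triangle: 1!·2!·4!/8! = 48/40320
(j±m)!: 0!·3!·2!·3!·1!·5! = 8640
prefactor² = (2J+1)·Δ·N² = 72
  k=1: −1/(1!·0!·2!·1!·0!·3!) = -1/12
Σ = -1/12  ⇒  CG² = 72·(-1/12)² = 1/2
CG = −√(1/2) = -0.707107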